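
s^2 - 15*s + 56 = (s - 8)*(s - 7)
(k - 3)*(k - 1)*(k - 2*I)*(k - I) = k^4 - 4*k^3 - 3*I*k^3 + k^2 + 12*I*k^2 + 8*k - 9*I*k - 6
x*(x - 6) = x^2 - 6*x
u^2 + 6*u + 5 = (u + 1)*(u + 5)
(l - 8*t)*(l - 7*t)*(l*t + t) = l^3*t - 15*l^2*t^2 + l^2*t + 56*l*t^3 - 15*l*t^2 + 56*t^3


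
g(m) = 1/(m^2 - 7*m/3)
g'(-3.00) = 0.03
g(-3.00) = 0.06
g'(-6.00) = 0.01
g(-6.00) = 0.02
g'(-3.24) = 0.03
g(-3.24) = 0.06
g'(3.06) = -0.77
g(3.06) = 0.45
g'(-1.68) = 0.13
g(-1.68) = 0.15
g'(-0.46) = 1.97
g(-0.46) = 0.78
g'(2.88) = -1.38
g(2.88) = 0.64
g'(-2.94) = 0.03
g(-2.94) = 0.06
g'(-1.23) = 0.25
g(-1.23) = 0.23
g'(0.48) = 1.74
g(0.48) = -1.12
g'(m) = (7/3 - 2*m)/(m^2 - 7*m/3)^2 = 3*(7 - 6*m)/(m^2*(3*m - 7)^2)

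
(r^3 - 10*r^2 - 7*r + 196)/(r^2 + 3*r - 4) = (r^2 - 14*r + 49)/(r - 1)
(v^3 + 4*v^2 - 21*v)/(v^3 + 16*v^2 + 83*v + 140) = v*(v - 3)/(v^2 + 9*v + 20)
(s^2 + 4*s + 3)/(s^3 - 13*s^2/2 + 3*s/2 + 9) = 2*(s + 3)/(2*s^2 - 15*s + 18)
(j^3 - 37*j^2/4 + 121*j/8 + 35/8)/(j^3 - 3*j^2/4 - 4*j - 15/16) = 2*(j - 7)/(2*j + 3)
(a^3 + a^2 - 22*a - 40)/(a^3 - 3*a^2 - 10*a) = (a + 4)/a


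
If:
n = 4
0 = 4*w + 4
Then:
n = 4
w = -1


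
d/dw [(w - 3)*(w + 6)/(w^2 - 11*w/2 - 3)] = 2*(-17*w^2 + 60*w - 216)/(4*w^4 - 44*w^3 + 97*w^2 + 132*w + 36)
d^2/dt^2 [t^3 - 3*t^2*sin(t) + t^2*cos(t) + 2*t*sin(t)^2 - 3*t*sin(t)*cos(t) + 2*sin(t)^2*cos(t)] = 3*t^2*sin(t) - t^2*cos(t) - 4*t*sin(t) + 6*t*sin(2*t) - 12*t*cos(t) + 4*t*cos(2*t) + 6*t + 4*sin(2*t) - 9*cos(t)/2 - 6*cos(2*t) + 9*cos(3*t)/2 + 6*sqrt(2)*cos(t + pi/4)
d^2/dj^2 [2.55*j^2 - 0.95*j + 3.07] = 5.10000000000000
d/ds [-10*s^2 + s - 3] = 1 - 20*s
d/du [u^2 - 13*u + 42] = 2*u - 13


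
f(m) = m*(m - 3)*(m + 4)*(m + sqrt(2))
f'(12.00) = 7683.91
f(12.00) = 23179.76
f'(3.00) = 92.70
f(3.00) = 0.00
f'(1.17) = -25.42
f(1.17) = -28.61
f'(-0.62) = -2.01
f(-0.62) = 6.02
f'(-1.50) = 17.58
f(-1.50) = -1.45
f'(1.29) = -23.64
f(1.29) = -31.56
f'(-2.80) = 11.28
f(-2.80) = -27.01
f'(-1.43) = 16.42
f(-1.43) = -0.26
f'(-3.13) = -2.41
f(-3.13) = -28.64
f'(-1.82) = 21.44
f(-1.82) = -7.76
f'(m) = m*(m - 3)*(m + 4) + m*(m - 3)*(m + sqrt(2)) + m*(m + 4)*(m + sqrt(2)) + (m - 3)*(m + 4)*(m + sqrt(2))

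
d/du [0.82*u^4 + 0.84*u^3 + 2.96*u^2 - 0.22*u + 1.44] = 3.28*u^3 + 2.52*u^2 + 5.92*u - 0.22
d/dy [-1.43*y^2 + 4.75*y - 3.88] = 4.75 - 2.86*y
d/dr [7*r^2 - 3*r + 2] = 14*r - 3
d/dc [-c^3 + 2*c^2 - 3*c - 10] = -3*c^2 + 4*c - 3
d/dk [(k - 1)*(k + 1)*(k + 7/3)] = 3*k^2 + 14*k/3 - 1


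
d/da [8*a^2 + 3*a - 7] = 16*a + 3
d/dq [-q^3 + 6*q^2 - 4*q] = -3*q^2 + 12*q - 4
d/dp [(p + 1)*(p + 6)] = 2*p + 7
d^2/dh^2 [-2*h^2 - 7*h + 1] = -4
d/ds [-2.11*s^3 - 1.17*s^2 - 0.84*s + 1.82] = -6.33*s^2 - 2.34*s - 0.84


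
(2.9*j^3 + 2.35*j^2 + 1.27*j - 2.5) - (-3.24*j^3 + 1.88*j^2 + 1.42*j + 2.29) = 6.14*j^3 + 0.47*j^2 - 0.15*j - 4.79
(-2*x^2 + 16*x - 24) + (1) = -2*x^2 + 16*x - 23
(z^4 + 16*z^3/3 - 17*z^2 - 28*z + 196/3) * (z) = z^5 + 16*z^4/3 - 17*z^3 - 28*z^2 + 196*z/3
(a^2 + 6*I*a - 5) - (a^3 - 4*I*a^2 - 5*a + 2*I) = -a^3 + a^2 + 4*I*a^2 + 5*a + 6*I*a - 5 - 2*I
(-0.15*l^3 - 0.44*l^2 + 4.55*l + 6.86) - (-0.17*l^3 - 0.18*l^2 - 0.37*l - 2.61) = 0.02*l^3 - 0.26*l^2 + 4.92*l + 9.47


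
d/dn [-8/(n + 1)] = 8/(n + 1)^2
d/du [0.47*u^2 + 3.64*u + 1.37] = 0.94*u + 3.64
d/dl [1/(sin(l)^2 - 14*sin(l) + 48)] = 2*(7 - sin(l))*cos(l)/(sin(l)^2 - 14*sin(l) + 48)^2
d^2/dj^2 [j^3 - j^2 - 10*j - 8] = 6*j - 2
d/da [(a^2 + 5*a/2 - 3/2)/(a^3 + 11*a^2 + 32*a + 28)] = (-a^3 - 3*a^2 + 15*a + 59)/(a^5 + 20*a^4 + 145*a^3 + 470*a^2 + 700*a + 392)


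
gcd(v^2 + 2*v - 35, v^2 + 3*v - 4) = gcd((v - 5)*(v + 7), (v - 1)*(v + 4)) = 1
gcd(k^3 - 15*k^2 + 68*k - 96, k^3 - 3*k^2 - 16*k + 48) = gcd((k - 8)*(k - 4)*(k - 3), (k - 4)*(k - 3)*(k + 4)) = k^2 - 7*k + 12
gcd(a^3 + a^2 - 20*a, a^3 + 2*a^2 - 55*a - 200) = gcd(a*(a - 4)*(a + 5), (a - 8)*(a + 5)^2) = a + 5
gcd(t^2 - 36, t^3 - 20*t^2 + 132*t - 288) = t - 6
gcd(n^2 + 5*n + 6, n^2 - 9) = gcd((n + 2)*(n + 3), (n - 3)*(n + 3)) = n + 3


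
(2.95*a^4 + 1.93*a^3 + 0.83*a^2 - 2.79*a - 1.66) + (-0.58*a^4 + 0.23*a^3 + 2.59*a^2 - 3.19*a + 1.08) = 2.37*a^4 + 2.16*a^3 + 3.42*a^2 - 5.98*a - 0.58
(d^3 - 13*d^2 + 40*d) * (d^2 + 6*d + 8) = d^5 - 7*d^4 - 30*d^3 + 136*d^2 + 320*d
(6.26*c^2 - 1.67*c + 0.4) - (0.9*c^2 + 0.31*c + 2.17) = 5.36*c^2 - 1.98*c - 1.77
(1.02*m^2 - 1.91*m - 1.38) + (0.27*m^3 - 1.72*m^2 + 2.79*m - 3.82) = 0.27*m^3 - 0.7*m^2 + 0.88*m - 5.2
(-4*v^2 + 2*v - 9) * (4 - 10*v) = 40*v^3 - 36*v^2 + 98*v - 36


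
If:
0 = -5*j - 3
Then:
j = -3/5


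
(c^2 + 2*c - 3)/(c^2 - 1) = (c + 3)/(c + 1)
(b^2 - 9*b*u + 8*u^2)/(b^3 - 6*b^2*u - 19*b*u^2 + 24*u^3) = 1/(b + 3*u)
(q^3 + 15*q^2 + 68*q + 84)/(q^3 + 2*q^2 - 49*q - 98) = (q + 6)/(q - 7)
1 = 1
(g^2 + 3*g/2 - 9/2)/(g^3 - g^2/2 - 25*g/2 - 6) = (2*g - 3)/(2*g^2 - 7*g - 4)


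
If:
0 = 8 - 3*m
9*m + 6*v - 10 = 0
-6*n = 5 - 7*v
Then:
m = 8/3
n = -32/9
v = -7/3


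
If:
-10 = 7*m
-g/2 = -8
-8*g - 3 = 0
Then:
No Solution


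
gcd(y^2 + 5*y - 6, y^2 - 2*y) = 1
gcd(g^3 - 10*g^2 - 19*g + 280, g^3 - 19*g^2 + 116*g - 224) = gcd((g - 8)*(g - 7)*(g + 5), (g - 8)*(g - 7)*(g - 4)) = g^2 - 15*g + 56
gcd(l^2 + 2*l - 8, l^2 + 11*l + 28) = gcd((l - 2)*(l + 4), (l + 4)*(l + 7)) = l + 4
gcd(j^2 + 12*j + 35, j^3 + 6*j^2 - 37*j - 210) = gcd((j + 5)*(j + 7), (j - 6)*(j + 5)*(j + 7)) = j^2 + 12*j + 35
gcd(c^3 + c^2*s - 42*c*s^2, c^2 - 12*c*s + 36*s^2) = -c + 6*s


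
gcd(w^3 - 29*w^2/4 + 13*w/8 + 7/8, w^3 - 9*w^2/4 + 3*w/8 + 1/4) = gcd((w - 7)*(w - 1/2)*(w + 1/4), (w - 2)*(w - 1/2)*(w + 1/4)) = w^2 - w/4 - 1/8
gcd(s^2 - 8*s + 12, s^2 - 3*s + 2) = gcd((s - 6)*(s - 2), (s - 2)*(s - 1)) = s - 2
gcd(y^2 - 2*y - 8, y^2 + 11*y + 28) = 1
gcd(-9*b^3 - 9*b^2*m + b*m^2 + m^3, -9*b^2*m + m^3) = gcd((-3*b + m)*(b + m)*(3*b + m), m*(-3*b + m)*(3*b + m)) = 9*b^2 - m^2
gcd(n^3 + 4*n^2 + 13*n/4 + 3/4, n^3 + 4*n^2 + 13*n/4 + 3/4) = n^3 + 4*n^2 + 13*n/4 + 3/4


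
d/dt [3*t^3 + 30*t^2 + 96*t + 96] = 9*t^2 + 60*t + 96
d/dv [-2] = 0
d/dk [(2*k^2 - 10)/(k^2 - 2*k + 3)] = 4*(-k^2 + 8*k - 5)/(k^4 - 4*k^3 + 10*k^2 - 12*k + 9)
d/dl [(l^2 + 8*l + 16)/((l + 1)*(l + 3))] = 2*(-2*l^2 - 13*l - 20)/(l^4 + 8*l^3 + 22*l^2 + 24*l + 9)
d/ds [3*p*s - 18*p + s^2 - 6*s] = 3*p + 2*s - 6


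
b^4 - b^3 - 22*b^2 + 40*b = b*(b - 4)*(b - 2)*(b + 5)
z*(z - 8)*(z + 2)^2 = z^4 - 4*z^3 - 28*z^2 - 32*z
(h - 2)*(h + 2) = h^2 - 4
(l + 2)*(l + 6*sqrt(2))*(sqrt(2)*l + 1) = sqrt(2)*l^3 + 2*sqrt(2)*l^2 + 13*l^2 + 6*sqrt(2)*l + 26*l + 12*sqrt(2)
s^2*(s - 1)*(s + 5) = s^4 + 4*s^3 - 5*s^2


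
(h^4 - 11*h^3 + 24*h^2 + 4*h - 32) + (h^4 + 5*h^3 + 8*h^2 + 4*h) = 2*h^4 - 6*h^3 + 32*h^2 + 8*h - 32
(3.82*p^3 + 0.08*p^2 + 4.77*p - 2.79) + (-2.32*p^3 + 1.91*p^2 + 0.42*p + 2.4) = 1.5*p^3 + 1.99*p^2 + 5.19*p - 0.39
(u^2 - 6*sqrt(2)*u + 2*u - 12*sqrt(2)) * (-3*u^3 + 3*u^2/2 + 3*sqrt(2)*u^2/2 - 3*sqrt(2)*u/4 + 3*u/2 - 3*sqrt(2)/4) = -3*u^5 - 9*u^4/2 + 39*sqrt(2)*u^4/2 - 27*u^3/2 + 117*sqrt(2)*u^3/4 - 117*sqrt(2)*u^2/4 - 24*u^2 - 39*sqrt(2)*u/2 + 27*u + 18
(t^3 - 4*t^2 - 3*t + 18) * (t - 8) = t^4 - 12*t^3 + 29*t^2 + 42*t - 144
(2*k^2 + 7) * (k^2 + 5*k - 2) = 2*k^4 + 10*k^3 + 3*k^2 + 35*k - 14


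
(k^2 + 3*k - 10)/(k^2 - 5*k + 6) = (k + 5)/(k - 3)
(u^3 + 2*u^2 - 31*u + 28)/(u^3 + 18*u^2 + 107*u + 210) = (u^2 - 5*u + 4)/(u^2 + 11*u + 30)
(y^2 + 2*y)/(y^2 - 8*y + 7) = y*(y + 2)/(y^2 - 8*y + 7)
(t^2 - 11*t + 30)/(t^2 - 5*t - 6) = (t - 5)/(t + 1)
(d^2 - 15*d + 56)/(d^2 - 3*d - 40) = (d - 7)/(d + 5)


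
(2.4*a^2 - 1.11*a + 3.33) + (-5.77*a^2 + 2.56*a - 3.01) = -3.37*a^2 + 1.45*a + 0.32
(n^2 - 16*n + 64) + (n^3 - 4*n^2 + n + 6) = n^3 - 3*n^2 - 15*n + 70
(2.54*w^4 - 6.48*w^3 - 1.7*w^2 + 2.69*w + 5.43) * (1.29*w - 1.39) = 3.2766*w^5 - 11.8898*w^4 + 6.8142*w^3 + 5.8331*w^2 + 3.2656*w - 7.5477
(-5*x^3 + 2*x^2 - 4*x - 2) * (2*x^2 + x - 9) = -10*x^5 - x^4 + 39*x^3 - 26*x^2 + 34*x + 18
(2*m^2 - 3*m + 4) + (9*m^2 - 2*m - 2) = 11*m^2 - 5*m + 2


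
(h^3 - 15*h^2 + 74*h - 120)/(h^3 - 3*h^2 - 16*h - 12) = (h^2 - 9*h + 20)/(h^2 + 3*h + 2)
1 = 1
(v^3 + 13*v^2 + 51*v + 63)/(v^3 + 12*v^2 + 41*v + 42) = (v + 3)/(v + 2)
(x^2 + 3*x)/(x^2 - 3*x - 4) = x*(x + 3)/(x^2 - 3*x - 4)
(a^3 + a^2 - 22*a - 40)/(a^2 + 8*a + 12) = (a^2 - a - 20)/(a + 6)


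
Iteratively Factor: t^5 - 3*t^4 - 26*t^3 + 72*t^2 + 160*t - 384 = (t + 3)*(t^4 - 6*t^3 - 8*t^2 + 96*t - 128) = (t + 3)*(t + 4)*(t^3 - 10*t^2 + 32*t - 32) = (t - 2)*(t + 3)*(t + 4)*(t^2 - 8*t + 16) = (t - 4)*(t - 2)*(t + 3)*(t + 4)*(t - 4)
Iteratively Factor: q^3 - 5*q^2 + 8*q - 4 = (q - 1)*(q^2 - 4*q + 4) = (q - 2)*(q - 1)*(q - 2)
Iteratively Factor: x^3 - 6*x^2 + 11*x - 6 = (x - 3)*(x^2 - 3*x + 2) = (x - 3)*(x - 1)*(x - 2)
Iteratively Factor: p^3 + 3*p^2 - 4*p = (p - 1)*(p^2 + 4*p) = (p - 1)*(p + 4)*(p)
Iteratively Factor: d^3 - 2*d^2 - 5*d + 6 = (d - 1)*(d^2 - d - 6) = (d - 1)*(d + 2)*(d - 3)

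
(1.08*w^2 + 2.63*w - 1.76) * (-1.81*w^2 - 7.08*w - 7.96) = -1.9548*w^4 - 12.4067*w^3 - 24.0316*w^2 - 8.474*w + 14.0096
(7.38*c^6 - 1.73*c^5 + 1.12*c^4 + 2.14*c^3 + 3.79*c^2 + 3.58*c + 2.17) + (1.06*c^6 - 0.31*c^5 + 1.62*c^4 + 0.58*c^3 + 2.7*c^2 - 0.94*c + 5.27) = 8.44*c^6 - 2.04*c^5 + 2.74*c^4 + 2.72*c^3 + 6.49*c^2 + 2.64*c + 7.44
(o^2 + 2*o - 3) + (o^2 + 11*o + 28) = 2*o^2 + 13*o + 25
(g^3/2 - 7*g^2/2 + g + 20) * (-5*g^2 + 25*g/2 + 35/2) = -5*g^5/2 + 95*g^4/4 - 40*g^3 - 595*g^2/4 + 535*g/2 + 350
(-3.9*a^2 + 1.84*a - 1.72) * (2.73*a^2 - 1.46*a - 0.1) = -10.647*a^4 + 10.7172*a^3 - 6.992*a^2 + 2.3272*a + 0.172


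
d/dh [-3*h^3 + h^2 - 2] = h*(2 - 9*h)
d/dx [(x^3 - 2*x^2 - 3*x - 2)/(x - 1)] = (2*x^3 - 5*x^2 + 4*x + 5)/(x^2 - 2*x + 1)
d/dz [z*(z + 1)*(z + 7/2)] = 3*z^2 + 9*z + 7/2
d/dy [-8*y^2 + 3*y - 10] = 3 - 16*y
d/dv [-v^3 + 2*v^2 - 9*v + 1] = -3*v^2 + 4*v - 9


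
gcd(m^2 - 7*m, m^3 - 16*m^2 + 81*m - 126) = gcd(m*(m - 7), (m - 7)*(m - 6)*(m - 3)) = m - 7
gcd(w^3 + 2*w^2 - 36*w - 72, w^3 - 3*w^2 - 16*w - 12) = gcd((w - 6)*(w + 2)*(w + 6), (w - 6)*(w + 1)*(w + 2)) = w^2 - 4*w - 12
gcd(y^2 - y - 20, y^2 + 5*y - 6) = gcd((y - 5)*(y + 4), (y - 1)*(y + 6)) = 1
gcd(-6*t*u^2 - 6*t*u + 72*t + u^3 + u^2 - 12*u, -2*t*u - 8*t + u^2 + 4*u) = u + 4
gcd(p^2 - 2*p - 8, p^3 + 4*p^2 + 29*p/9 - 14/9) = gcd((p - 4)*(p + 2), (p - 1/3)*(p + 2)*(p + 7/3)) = p + 2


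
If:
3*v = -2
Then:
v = -2/3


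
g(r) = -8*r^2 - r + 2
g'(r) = -16*r - 1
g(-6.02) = -281.90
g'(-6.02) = 95.32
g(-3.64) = -100.36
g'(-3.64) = 57.24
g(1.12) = -9.16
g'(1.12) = -18.92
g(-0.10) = 2.02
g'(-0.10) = 0.60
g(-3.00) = -67.00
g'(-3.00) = 47.00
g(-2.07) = -30.21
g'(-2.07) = 32.12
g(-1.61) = -17.13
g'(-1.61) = 24.76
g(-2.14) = -32.50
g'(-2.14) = 33.24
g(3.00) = -73.00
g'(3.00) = -49.00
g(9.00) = -655.00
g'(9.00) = -145.00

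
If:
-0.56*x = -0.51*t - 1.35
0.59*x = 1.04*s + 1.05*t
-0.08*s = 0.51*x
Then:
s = 2.92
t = -3.15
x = -0.46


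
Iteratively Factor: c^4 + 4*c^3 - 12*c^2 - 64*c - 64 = (c - 4)*(c^3 + 8*c^2 + 20*c + 16) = (c - 4)*(c + 4)*(c^2 + 4*c + 4) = (c - 4)*(c + 2)*(c + 4)*(c + 2)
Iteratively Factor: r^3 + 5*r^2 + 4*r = (r)*(r^2 + 5*r + 4) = r*(r + 4)*(r + 1)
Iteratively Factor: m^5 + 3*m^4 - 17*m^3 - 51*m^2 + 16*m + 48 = (m + 3)*(m^4 - 17*m^2 + 16) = (m - 4)*(m + 3)*(m^3 + 4*m^2 - m - 4) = (m - 4)*(m + 1)*(m + 3)*(m^2 + 3*m - 4) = (m - 4)*(m + 1)*(m + 3)*(m + 4)*(m - 1)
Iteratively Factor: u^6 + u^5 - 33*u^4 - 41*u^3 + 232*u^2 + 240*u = (u)*(u^5 + u^4 - 33*u^3 - 41*u^2 + 232*u + 240) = u*(u + 4)*(u^4 - 3*u^3 - 21*u^2 + 43*u + 60) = u*(u - 3)*(u + 4)*(u^3 - 21*u - 20) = u*(u - 5)*(u - 3)*(u + 4)*(u^2 + 5*u + 4) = u*(u - 5)*(u - 3)*(u + 4)^2*(u + 1)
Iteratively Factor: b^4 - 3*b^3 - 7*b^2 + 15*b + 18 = (b - 3)*(b^3 - 7*b - 6) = (b - 3)*(b + 2)*(b^2 - 2*b - 3) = (b - 3)*(b + 1)*(b + 2)*(b - 3)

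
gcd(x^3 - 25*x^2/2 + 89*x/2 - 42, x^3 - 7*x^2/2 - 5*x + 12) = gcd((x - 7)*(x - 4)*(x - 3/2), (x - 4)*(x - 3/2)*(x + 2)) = x^2 - 11*x/2 + 6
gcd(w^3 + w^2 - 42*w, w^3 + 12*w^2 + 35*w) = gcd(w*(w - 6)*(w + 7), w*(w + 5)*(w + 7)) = w^2 + 7*w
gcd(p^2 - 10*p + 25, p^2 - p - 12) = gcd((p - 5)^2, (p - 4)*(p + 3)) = 1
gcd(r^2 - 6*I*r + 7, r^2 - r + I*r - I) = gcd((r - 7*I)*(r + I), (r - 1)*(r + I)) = r + I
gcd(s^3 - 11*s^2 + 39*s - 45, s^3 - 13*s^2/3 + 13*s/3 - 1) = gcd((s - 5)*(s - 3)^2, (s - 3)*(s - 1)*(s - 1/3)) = s - 3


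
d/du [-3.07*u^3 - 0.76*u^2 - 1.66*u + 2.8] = -9.21*u^2 - 1.52*u - 1.66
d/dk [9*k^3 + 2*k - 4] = 27*k^2 + 2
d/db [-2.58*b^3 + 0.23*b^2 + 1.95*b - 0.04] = -7.74*b^2 + 0.46*b + 1.95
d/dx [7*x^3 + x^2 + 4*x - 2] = 21*x^2 + 2*x + 4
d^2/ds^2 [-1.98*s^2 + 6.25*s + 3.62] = -3.96000000000000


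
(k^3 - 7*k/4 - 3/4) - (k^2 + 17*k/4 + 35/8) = k^3 - k^2 - 6*k - 41/8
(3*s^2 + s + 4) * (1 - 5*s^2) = -15*s^4 - 5*s^3 - 17*s^2 + s + 4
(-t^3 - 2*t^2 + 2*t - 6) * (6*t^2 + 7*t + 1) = -6*t^5 - 19*t^4 - 3*t^3 - 24*t^2 - 40*t - 6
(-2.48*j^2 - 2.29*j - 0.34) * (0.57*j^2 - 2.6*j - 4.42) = -1.4136*j^4 + 5.1427*j^3 + 16.7218*j^2 + 11.0058*j + 1.5028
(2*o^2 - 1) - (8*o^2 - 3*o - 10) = -6*o^2 + 3*o + 9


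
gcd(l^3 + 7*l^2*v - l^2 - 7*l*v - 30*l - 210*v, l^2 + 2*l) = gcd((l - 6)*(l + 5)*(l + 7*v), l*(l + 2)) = 1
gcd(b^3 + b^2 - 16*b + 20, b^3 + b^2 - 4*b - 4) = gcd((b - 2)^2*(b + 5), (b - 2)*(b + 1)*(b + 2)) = b - 2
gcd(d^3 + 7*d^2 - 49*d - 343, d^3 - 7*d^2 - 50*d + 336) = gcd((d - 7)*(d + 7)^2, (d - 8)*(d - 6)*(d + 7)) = d + 7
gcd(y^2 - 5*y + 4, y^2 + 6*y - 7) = y - 1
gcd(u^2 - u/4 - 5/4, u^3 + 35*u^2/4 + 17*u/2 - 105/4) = u - 5/4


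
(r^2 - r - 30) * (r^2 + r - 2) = r^4 - 33*r^2 - 28*r + 60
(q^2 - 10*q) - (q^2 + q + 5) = -11*q - 5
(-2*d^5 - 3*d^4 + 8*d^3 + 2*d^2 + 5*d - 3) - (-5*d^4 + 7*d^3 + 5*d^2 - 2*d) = -2*d^5 + 2*d^4 + d^3 - 3*d^2 + 7*d - 3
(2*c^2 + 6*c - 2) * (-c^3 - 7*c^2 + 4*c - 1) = -2*c^5 - 20*c^4 - 32*c^3 + 36*c^2 - 14*c + 2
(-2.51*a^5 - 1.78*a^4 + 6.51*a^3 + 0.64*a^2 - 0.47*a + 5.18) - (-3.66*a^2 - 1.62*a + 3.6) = -2.51*a^5 - 1.78*a^4 + 6.51*a^3 + 4.3*a^2 + 1.15*a + 1.58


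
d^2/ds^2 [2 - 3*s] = 0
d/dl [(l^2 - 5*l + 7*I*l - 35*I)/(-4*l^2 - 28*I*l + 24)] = (-5*l^2 + l*(12 - 70*I) + 215 + 42*I)/(4*l^4 + 56*I*l^3 - 244*l^2 - 336*I*l + 144)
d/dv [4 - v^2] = -2*v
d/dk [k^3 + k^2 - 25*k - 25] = 3*k^2 + 2*k - 25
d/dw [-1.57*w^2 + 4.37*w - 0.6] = 4.37 - 3.14*w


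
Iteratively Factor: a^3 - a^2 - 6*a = (a + 2)*(a^2 - 3*a) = (a - 3)*(a + 2)*(a)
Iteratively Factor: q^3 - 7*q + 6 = (q - 2)*(q^2 + 2*q - 3) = (q - 2)*(q + 3)*(q - 1)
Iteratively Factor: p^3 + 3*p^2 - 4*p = (p + 4)*(p^2 - p) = p*(p + 4)*(p - 1)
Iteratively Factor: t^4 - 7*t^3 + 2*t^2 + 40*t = (t + 2)*(t^3 - 9*t^2 + 20*t) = (t - 5)*(t + 2)*(t^2 - 4*t) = (t - 5)*(t - 4)*(t + 2)*(t)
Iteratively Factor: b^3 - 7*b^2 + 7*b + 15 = (b - 5)*(b^2 - 2*b - 3) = (b - 5)*(b + 1)*(b - 3)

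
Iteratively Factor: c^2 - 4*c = (c - 4)*(c)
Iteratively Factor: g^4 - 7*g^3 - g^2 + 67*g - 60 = (g + 3)*(g^3 - 10*g^2 + 29*g - 20) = (g - 5)*(g + 3)*(g^2 - 5*g + 4) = (g - 5)*(g - 1)*(g + 3)*(g - 4)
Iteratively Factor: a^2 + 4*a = (a)*(a + 4)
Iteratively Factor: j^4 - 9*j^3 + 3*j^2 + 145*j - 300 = (j - 3)*(j^3 - 6*j^2 - 15*j + 100) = (j - 5)*(j - 3)*(j^2 - j - 20) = (j - 5)^2*(j - 3)*(j + 4)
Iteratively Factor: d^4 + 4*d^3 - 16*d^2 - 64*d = (d + 4)*(d^3 - 16*d) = (d - 4)*(d + 4)*(d^2 + 4*d) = d*(d - 4)*(d + 4)*(d + 4)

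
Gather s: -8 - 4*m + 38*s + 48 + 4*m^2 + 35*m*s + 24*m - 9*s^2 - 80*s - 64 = 4*m^2 + 20*m - 9*s^2 + s*(35*m - 42) - 24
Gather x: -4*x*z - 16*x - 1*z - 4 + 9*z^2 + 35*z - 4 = x*(-4*z - 16) + 9*z^2 + 34*z - 8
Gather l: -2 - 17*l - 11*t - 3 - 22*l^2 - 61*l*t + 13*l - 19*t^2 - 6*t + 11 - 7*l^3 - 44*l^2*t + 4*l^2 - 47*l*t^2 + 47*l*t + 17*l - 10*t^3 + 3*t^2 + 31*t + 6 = -7*l^3 + l^2*(-44*t - 18) + l*(-47*t^2 - 14*t + 13) - 10*t^3 - 16*t^2 + 14*t + 12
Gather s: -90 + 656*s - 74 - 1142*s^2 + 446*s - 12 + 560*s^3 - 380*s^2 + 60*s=560*s^3 - 1522*s^2 + 1162*s - 176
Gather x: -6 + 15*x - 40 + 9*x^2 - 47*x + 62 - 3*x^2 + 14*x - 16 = 6*x^2 - 18*x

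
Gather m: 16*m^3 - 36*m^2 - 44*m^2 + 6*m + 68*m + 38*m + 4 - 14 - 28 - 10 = 16*m^3 - 80*m^2 + 112*m - 48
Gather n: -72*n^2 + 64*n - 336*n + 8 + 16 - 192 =-72*n^2 - 272*n - 168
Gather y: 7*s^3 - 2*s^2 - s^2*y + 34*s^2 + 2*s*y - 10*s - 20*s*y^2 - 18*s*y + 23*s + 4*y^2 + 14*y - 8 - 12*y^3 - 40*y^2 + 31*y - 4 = 7*s^3 + 32*s^2 + 13*s - 12*y^3 + y^2*(-20*s - 36) + y*(-s^2 - 16*s + 45) - 12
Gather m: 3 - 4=-1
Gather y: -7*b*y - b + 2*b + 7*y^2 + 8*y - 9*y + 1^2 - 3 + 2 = b + 7*y^2 + y*(-7*b - 1)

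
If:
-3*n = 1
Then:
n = -1/3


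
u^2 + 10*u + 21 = (u + 3)*(u + 7)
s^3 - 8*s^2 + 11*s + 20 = (s - 5)*(s - 4)*(s + 1)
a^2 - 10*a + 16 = (a - 8)*(a - 2)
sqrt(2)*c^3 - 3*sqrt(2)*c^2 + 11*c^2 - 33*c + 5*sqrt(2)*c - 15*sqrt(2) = (c - 3)*(c + 5*sqrt(2))*(sqrt(2)*c + 1)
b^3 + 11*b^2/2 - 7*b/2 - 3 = (b - 1)*(b + 1/2)*(b + 6)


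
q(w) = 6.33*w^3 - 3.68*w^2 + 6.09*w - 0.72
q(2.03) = 49.43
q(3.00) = 155.34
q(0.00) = -0.72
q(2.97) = 150.74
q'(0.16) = 5.40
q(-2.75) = -176.94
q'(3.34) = 193.35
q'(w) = 18.99*w^2 - 7.36*w + 6.09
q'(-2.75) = 169.94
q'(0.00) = 6.09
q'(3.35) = 194.55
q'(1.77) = 52.56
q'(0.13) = 5.45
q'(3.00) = 154.92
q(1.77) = 33.63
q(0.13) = 0.02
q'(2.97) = 151.74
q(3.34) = 214.42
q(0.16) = 0.19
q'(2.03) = 69.41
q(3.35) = 216.36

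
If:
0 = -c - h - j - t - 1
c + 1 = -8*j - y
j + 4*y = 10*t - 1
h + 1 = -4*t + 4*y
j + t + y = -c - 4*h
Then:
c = -837/577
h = 71/577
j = -13/577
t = 202/577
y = 364/577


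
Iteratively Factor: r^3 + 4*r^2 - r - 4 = (r - 1)*(r^2 + 5*r + 4) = (r - 1)*(r + 4)*(r + 1)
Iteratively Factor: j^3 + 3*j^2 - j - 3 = (j + 1)*(j^2 + 2*j - 3) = (j - 1)*(j + 1)*(j + 3)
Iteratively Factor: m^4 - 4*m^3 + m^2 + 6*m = (m - 3)*(m^3 - m^2 - 2*m) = (m - 3)*(m + 1)*(m^2 - 2*m) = m*(m - 3)*(m + 1)*(m - 2)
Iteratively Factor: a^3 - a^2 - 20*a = (a - 5)*(a^2 + 4*a) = a*(a - 5)*(a + 4)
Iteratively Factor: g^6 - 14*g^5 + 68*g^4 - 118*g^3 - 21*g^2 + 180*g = (g - 3)*(g^5 - 11*g^4 + 35*g^3 - 13*g^2 - 60*g) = (g - 4)*(g - 3)*(g^4 - 7*g^3 + 7*g^2 + 15*g) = (g - 4)*(g - 3)*(g + 1)*(g^3 - 8*g^2 + 15*g) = g*(g - 4)*(g - 3)*(g + 1)*(g^2 - 8*g + 15) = g*(g - 5)*(g - 4)*(g - 3)*(g + 1)*(g - 3)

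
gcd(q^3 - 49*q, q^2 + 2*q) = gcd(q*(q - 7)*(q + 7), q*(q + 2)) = q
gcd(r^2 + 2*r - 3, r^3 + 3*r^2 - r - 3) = r^2 + 2*r - 3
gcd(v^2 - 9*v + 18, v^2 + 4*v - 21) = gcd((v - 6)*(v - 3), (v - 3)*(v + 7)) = v - 3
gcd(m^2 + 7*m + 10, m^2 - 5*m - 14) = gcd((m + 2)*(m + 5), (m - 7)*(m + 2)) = m + 2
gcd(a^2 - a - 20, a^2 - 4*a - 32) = a + 4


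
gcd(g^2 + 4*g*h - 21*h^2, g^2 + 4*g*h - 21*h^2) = g^2 + 4*g*h - 21*h^2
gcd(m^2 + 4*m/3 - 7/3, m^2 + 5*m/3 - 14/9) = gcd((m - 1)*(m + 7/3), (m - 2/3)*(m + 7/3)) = m + 7/3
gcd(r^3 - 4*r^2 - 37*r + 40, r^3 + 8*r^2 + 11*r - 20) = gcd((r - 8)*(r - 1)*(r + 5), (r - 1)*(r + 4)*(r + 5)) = r^2 + 4*r - 5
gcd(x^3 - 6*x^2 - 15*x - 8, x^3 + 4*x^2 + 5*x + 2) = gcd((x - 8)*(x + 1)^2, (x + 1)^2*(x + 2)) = x^2 + 2*x + 1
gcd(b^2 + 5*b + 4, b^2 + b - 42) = 1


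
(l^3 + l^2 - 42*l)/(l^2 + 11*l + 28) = l*(l - 6)/(l + 4)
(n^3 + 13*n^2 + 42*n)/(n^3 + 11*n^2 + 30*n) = (n + 7)/(n + 5)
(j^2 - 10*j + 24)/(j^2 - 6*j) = (j - 4)/j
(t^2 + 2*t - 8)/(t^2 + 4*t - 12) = (t + 4)/(t + 6)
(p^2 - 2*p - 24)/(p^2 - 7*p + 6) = (p + 4)/(p - 1)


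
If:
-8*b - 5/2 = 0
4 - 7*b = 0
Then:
No Solution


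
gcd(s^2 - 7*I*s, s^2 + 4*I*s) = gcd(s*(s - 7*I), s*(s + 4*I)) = s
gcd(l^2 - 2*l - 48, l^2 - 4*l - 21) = 1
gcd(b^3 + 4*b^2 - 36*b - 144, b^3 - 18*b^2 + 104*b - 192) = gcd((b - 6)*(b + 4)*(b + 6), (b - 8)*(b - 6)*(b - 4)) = b - 6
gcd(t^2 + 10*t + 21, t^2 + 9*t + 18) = t + 3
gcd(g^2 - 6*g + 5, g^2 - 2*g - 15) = g - 5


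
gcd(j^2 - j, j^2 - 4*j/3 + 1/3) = j - 1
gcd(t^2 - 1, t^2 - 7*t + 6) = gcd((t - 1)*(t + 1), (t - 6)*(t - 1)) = t - 1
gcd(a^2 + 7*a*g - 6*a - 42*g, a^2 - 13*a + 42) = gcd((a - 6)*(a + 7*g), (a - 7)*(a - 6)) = a - 6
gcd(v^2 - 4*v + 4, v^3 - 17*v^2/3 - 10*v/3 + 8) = 1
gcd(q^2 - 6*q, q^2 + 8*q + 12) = 1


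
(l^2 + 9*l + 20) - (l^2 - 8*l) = 17*l + 20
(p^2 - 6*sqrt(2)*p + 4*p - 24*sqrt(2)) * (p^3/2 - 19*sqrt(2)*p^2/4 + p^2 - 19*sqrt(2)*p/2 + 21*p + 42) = p^5/2 - 31*sqrt(2)*p^4/4 + 3*p^4 - 93*sqrt(2)*p^3/2 + 82*p^3 - 188*sqrt(2)*p^2 + 468*p^2 - 756*sqrt(2)*p + 624*p - 1008*sqrt(2)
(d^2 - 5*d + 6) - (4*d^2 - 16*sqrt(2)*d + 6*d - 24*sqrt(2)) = -3*d^2 - 11*d + 16*sqrt(2)*d + 6 + 24*sqrt(2)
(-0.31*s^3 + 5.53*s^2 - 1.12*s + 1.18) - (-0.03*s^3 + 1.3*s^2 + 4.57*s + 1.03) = -0.28*s^3 + 4.23*s^2 - 5.69*s + 0.15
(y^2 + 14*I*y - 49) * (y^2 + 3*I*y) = y^4 + 17*I*y^3 - 91*y^2 - 147*I*y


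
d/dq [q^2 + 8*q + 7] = 2*q + 8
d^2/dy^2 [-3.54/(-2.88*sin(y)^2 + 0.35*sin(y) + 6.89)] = (117.448704*sin(y)^4 - 10.70496*sin(y)^3 + 105.240306*sin(y)^2 + 12.87321*sin(y) - 141.357156)/(-2.88*sin(y)^2 + 0.35*sin(y) + 6.89)^3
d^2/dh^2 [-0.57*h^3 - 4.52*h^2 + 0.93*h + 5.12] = -3.42*h - 9.04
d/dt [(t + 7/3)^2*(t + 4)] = (3*t + 7)*(9*t + 31)/9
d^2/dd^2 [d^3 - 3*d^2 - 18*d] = 6*d - 6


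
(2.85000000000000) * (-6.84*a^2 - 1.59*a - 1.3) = -19.494*a^2 - 4.5315*a - 3.705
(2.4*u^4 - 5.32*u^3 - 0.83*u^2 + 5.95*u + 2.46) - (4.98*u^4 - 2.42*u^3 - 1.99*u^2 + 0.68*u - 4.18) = -2.58*u^4 - 2.9*u^3 + 1.16*u^2 + 5.27*u + 6.64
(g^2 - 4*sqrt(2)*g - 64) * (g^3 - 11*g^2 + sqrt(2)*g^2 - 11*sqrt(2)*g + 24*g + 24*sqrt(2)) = g^5 - 11*g^4 - 3*sqrt(2)*g^4 - 48*g^3 + 33*sqrt(2)*g^3 - 136*sqrt(2)*g^2 + 792*g^2 - 1728*g + 704*sqrt(2)*g - 1536*sqrt(2)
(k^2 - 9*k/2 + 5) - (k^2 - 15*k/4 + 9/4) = 11/4 - 3*k/4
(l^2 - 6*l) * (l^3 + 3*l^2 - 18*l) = l^5 - 3*l^4 - 36*l^3 + 108*l^2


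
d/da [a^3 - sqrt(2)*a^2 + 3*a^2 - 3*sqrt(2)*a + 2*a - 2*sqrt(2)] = 3*a^2 - 2*sqrt(2)*a + 6*a - 3*sqrt(2) + 2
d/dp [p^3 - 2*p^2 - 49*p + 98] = 3*p^2 - 4*p - 49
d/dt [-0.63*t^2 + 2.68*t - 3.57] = 2.68 - 1.26*t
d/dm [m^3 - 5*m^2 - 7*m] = 3*m^2 - 10*m - 7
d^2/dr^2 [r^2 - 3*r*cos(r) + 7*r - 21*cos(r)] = 3*r*cos(r) + 6*sin(r) + 21*cos(r) + 2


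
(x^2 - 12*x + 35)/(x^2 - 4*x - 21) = (x - 5)/(x + 3)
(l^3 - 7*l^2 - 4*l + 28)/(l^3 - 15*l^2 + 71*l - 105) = (l^2 - 4)/(l^2 - 8*l + 15)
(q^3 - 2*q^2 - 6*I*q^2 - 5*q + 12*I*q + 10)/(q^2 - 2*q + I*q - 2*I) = (q^2 - 6*I*q - 5)/(q + I)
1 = 1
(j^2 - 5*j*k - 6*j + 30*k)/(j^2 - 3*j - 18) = (j - 5*k)/(j + 3)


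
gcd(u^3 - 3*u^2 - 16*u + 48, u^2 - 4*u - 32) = u + 4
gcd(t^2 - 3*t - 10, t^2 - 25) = t - 5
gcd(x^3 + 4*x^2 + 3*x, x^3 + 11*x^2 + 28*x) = x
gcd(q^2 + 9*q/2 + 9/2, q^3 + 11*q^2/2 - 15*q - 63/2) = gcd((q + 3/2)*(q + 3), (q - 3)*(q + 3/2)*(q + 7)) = q + 3/2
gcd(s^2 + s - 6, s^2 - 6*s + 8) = s - 2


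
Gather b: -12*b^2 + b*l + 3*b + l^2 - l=-12*b^2 + b*(l + 3) + l^2 - l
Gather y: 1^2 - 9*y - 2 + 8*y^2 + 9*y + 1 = 8*y^2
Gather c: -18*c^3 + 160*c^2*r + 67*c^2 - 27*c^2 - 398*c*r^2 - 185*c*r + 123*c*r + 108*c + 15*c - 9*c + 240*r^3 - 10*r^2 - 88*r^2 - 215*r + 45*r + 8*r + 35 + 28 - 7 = -18*c^3 + c^2*(160*r + 40) + c*(-398*r^2 - 62*r + 114) + 240*r^3 - 98*r^2 - 162*r + 56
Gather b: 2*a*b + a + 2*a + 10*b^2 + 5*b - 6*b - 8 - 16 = 3*a + 10*b^2 + b*(2*a - 1) - 24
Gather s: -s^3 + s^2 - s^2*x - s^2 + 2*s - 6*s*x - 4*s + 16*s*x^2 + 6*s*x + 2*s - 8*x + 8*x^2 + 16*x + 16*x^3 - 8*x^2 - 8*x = -s^3 - s^2*x + 16*s*x^2 + 16*x^3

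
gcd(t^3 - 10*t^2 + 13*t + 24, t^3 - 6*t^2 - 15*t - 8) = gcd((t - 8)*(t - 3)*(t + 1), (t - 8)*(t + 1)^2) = t^2 - 7*t - 8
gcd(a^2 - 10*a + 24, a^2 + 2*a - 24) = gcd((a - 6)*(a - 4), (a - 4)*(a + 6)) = a - 4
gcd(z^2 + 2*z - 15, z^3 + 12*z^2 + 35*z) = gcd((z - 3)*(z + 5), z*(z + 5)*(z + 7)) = z + 5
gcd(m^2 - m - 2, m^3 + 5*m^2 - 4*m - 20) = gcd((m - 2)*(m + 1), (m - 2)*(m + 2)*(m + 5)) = m - 2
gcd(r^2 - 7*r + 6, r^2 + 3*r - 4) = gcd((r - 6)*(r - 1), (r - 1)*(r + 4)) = r - 1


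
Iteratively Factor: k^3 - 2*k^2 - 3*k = (k + 1)*(k^2 - 3*k) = k*(k + 1)*(k - 3)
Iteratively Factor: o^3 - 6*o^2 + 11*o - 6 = (o - 3)*(o^2 - 3*o + 2) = (o - 3)*(o - 1)*(o - 2)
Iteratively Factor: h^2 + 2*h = (h)*(h + 2)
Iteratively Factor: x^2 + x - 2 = (x - 1)*(x + 2)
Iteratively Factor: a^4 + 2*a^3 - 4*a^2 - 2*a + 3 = (a + 3)*(a^3 - a^2 - a + 1) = (a - 1)*(a + 3)*(a^2 - 1) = (a - 1)^2*(a + 3)*(a + 1)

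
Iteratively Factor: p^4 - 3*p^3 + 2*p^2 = (p - 2)*(p^3 - p^2) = (p - 2)*(p - 1)*(p^2) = p*(p - 2)*(p - 1)*(p)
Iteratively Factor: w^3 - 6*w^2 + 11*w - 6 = (w - 1)*(w^2 - 5*w + 6) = (w - 3)*(w - 1)*(w - 2)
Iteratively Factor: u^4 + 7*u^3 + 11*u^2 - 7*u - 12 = (u + 3)*(u^3 + 4*u^2 - u - 4) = (u - 1)*(u + 3)*(u^2 + 5*u + 4) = (u - 1)*(u + 3)*(u + 4)*(u + 1)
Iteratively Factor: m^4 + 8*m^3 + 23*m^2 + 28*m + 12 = (m + 3)*(m^3 + 5*m^2 + 8*m + 4) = (m + 1)*(m + 3)*(m^2 + 4*m + 4) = (m + 1)*(m + 2)*(m + 3)*(m + 2)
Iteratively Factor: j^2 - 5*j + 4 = (j - 4)*(j - 1)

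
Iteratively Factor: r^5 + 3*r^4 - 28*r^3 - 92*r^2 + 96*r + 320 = (r + 2)*(r^4 + r^3 - 30*r^2 - 32*r + 160) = (r + 2)*(r + 4)*(r^3 - 3*r^2 - 18*r + 40) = (r - 2)*(r + 2)*(r + 4)*(r^2 - r - 20) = (r - 2)*(r + 2)*(r + 4)^2*(r - 5)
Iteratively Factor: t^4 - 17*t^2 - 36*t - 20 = (t + 1)*(t^3 - t^2 - 16*t - 20) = (t + 1)*(t + 2)*(t^2 - 3*t - 10) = (t - 5)*(t + 1)*(t + 2)*(t + 2)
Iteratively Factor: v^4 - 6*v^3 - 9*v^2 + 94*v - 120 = (v - 2)*(v^3 - 4*v^2 - 17*v + 60) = (v - 2)*(v + 4)*(v^2 - 8*v + 15) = (v - 3)*(v - 2)*(v + 4)*(v - 5)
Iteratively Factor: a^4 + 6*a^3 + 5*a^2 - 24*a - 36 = (a + 2)*(a^3 + 4*a^2 - 3*a - 18) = (a - 2)*(a + 2)*(a^2 + 6*a + 9) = (a - 2)*(a + 2)*(a + 3)*(a + 3)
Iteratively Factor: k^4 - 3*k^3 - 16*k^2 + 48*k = (k + 4)*(k^3 - 7*k^2 + 12*k) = k*(k + 4)*(k^2 - 7*k + 12) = k*(k - 3)*(k + 4)*(k - 4)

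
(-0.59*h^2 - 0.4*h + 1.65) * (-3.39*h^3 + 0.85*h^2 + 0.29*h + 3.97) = 2.0001*h^5 + 0.8545*h^4 - 6.1046*h^3 - 1.0558*h^2 - 1.1095*h + 6.5505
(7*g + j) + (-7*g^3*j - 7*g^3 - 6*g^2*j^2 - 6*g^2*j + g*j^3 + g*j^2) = -7*g^3*j - 7*g^3 - 6*g^2*j^2 - 6*g^2*j + g*j^3 + g*j^2 + 7*g + j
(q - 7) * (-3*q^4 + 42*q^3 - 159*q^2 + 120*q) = -3*q^5 + 63*q^4 - 453*q^3 + 1233*q^2 - 840*q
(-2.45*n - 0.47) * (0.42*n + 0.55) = -1.029*n^2 - 1.5449*n - 0.2585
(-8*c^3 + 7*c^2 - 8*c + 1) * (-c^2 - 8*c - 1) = 8*c^5 + 57*c^4 - 40*c^3 + 56*c^2 - 1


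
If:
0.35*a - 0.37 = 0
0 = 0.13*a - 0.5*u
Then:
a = 1.06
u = 0.27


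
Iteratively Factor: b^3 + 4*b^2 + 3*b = (b + 3)*(b^2 + b) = (b + 1)*(b + 3)*(b)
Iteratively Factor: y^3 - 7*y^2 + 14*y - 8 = (y - 4)*(y^2 - 3*y + 2) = (y - 4)*(y - 1)*(y - 2)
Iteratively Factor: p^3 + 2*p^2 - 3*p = (p)*(p^2 + 2*p - 3) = p*(p - 1)*(p + 3)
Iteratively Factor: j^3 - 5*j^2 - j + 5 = (j - 5)*(j^2 - 1) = (j - 5)*(j + 1)*(j - 1)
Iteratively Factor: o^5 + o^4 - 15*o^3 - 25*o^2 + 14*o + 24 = (o + 2)*(o^4 - o^3 - 13*o^2 + o + 12) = (o + 1)*(o + 2)*(o^3 - 2*o^2 - 11*o + 12) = (o - 4)*(o + 1)*(o + 2)*(o^2 + 2*o - 3) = (o - 4)*(o + 1)*(o + 2)*(o + 3)*(o - 1)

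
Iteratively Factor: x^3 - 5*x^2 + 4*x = (x - 4)*(x^2 - x) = (x - 4)*(x - 1)*(x)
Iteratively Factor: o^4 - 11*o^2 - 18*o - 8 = (o - 4)*(o^3 + 4*o^2 + 5*o + 2) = (o - 4)*(o + 2)*(o^2 + 2*o + 1) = (o - 4)*(o + 1)*(o + 2)*(o + 1)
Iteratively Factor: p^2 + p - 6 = (p - 2)*(p + 3)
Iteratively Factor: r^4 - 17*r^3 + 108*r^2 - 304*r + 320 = (r - 5)*(r^3 - 12*r^2 + 48*r - 64) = (r - 5)*(r - 4)*(r^2 - 8*r + 16) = (r - 5)*(r - 4)^2*(r - 4)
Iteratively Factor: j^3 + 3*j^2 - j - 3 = (j + 3)*(j^2 - 1) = (j - 1)*(j + 3)*(j + 1)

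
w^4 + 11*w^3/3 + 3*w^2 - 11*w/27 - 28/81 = (w - 1/3)*(w + 1/3)*(w + 4/3)*(w + 7/3)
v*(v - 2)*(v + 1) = v^3 - v^2 - 2*v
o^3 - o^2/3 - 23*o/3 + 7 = (o - 7/3)*(o - 1)*(o + 3)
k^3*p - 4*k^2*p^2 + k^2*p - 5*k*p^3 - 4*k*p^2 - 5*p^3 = (k - 5*p)*(k + p)*(k*p + p)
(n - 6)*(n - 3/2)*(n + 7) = n^3 - n^2/2 - 87*n/2 + 63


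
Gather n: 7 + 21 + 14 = 42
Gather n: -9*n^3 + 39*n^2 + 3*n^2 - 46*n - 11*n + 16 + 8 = -9*n^3 + 42*n^2 - 57*n + 24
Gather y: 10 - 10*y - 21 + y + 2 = -9*y - 9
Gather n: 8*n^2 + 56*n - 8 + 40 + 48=8*n^2 + 56*n + 80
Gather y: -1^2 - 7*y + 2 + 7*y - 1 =0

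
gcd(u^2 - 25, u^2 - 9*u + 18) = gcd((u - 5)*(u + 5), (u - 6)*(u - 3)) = 1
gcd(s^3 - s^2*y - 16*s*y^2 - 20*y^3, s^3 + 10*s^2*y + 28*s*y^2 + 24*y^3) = s^2 + 4*s*y + 4*y^2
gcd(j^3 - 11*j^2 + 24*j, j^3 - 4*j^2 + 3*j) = j^2 - 3*j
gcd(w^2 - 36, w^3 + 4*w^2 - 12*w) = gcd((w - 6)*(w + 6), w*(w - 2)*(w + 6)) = w + 6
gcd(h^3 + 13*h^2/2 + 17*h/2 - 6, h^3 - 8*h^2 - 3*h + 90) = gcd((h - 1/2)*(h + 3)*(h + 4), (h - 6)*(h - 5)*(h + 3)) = h + 3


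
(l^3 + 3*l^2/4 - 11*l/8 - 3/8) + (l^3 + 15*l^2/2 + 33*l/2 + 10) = 2*l^3 + 33*l^2/4 + 121*l/8 + 77/8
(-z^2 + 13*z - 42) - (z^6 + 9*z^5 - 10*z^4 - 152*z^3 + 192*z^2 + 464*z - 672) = -z^6 - 9*z^5 + 10*z^4 + 152*z^3 - 193*z^2 - 451*z + 630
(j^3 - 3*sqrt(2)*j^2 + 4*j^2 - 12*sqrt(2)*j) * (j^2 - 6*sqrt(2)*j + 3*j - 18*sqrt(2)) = j^5 - 9*sqrt(2)*j^4 + 7*j^4 - 63*sqrt(2)*j^3 + 48*j^3 - 108*sqrt(2)*j^2 + 252*j^2 + 432*j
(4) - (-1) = 5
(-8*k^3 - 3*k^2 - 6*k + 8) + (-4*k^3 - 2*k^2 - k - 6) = -12*k^3 - 5*k^2 - 7*k + 2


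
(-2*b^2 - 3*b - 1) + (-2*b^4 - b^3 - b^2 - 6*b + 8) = -2*b^4 - b^3 - 3*b^2 - 9*b + 7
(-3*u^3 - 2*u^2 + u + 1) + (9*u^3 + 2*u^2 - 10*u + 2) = 6*u^3 - 9*u + 3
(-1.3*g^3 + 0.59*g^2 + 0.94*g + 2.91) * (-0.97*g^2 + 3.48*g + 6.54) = 1.261*g^5 - 5.0963*g^4 - 7.3606*g^3 + 4.3071*g^2 + 16.2744*g + 19.0314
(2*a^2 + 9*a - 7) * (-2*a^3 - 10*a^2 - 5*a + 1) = -4*a^5 - 38*a^4 - 86*a^3 + 27*a^2 + 44*a - 7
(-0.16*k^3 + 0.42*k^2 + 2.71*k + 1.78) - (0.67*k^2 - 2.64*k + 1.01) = -0.16*k^3 - 0.25*k^2 + 5.35*k + 0.77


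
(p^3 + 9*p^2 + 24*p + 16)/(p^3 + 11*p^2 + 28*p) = (p^2 + 5*p + 4)/(p*(p + 7))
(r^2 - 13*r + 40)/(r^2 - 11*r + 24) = (r - 5)/(r - 3)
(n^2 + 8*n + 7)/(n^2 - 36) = (n^2 + 8*n + 7)/(n^2 - 36)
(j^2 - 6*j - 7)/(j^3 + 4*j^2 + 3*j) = (j - 7)/(j*(j + 3))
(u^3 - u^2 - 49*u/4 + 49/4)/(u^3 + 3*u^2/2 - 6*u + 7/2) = (u - 7/2)/(u - 1)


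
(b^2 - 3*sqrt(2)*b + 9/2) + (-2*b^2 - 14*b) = -b^2 - 14*b - 3*sqrt(2)*b + 9/2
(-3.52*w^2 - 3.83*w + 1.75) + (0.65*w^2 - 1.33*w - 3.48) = -2.87*w^2 - 5.16*w - 1.73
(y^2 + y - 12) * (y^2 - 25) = y^4 + y^3 - 37*y^2 - 25*y + 300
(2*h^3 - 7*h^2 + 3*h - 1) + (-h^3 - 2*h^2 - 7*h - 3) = h^3 - 9*h^2 - 4*h - 4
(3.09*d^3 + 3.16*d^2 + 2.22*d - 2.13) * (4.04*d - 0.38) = 12.4836*d^4 + 11.5922*d^3 + 7.768*d^2 - 9.4488*d + 0.8094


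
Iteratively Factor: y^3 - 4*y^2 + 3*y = (y - 3)*(y^2 - y) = (y - 3)*(y - 1)*(y)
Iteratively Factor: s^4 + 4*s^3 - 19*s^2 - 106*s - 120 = (s + 4)*(s^3 - 19*s - 30) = (s + 2)*(s + 4)*(s^2 - 2*s - 15) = (s + 2)*(s + 3)*(s + 4)*(s - 5)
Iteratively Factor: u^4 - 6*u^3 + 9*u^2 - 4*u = (u)*(u^3 - 6*u^2 + 9*u - 4) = u*(u - 1)*(u^2 - 5*u + 4) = u*(u - 4)*(u - 1)*(u - 1)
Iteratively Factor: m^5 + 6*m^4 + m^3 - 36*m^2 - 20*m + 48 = (m + 3)*(m^4 + 3*m^3 - 8*m^2 - 12*m + 16) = (m - 1)*(m + 3)*(m^3 + 4*m^2 - 4*m - 16) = (m - 2)*(m - 1)*(m + 3)*(m^2 + 6*m + 8) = (m - 2)*(m - 1)*(m + 3)*(m + 4)*(m + 2)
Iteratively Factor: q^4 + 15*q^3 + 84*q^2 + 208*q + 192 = (q + 4)*(q^3 + 11*q^2 + 40*q + 48) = (q + 4)^2*(q^2 + 7*q + 12) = (q + 3)*(q + 4)^2*(q + 4)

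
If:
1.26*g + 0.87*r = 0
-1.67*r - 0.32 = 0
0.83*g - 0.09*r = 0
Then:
No Solution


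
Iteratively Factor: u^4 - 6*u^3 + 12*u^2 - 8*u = (u - 2)*(u^3 - 4*u^2 + 4*u) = (u - 2)^2*(u^2 - 2*u) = u*(u - 2)^2*(u - 2)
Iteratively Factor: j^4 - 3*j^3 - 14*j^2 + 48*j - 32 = (j - 1)*(j^3 - 2*j^2 - 16*j + 32) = (j - 1)*(j + 4)*(j^2 - 6*j + 8) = (j - 4)*(j - 1)*(j + 4)*(j - 2)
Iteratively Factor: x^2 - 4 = (x - 2)*(x + 2)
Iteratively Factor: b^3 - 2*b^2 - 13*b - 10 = (b - 5)*(b^2 + 3*b + 2) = (b - 5)*(b + 2)*(b + 1)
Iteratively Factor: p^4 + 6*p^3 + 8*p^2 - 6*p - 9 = (p + 1)*(p^3 + 5*p^2 + 3*p - 9) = (p + 1)*(p + 3)*(p^2 + 2*p - 3) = (p + 1)*(p + 3)^2*(p - 1)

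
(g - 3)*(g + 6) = g^2 + 3*g - 18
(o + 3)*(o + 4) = o^2 + 7*o + 12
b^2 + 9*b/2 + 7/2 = (b + 1)*(b + 7/2)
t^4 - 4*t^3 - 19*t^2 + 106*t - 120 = (t - 4)*(t - 3)*(t - 2)*(t + 5)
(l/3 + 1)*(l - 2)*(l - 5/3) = l^3/3 - 2*l^2/9 - 23*l/9 + 10/3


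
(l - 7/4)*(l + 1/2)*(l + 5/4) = l^3 - 39*l/16 - 35/32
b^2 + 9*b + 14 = (b + 2)*(b + 7)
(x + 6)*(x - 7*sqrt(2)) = x^2 - 7*sqrt(2)*x + 6*x - 42*sqrt(2)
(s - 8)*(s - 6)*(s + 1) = s^3 - 13*s^2 + 34*s + 48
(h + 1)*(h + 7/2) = h^2 + 9*h/2 + 7/2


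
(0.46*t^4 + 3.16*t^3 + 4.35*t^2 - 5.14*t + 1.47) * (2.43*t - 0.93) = 1.1178*t^5 + 7.251*t^4 + 7.6317*t^3 - 16.5357*t^2 + 8.3523*t - 1.3671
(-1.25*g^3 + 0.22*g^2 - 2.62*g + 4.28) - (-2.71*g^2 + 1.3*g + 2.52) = -1.25*g^3 + 2.93*g^2 - 3.92*g + 1.76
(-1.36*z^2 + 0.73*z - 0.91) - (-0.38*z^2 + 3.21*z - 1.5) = -0.98*z^2 - 2.48*z + 0.59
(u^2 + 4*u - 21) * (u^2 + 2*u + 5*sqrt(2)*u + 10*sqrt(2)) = u^4 + 6*u^3 + 5*sqrt(2)*u^3 - 13*u^2 + 30*sqrt(2)*u^2 - 65*sqrt(2)*u - 42*u - 210*sqrt(2)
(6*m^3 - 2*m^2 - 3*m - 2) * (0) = 0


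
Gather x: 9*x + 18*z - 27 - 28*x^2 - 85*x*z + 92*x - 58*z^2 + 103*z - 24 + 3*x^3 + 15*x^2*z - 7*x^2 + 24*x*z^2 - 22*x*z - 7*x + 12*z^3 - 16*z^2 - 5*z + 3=3*x^3 + x^2*(15*z - 35) + x*(24*z^2 - 107*z + 94) + 12*z^3 - 74*z^2 + 116*z - 48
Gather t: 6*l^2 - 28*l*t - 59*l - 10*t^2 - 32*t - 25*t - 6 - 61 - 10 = 6*l^2 - 59*l - 10*t^2 + t*(-28*l - 57) - 77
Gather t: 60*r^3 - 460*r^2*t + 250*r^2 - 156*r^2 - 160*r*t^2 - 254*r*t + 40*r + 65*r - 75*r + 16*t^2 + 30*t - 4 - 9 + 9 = 60*r^3 + 94*r^2 + 30*r + t^2*(16 - 160*r) + t*(-460*r^2 - 254*r + 30) - 4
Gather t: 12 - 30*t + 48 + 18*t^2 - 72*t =18*t^2 - 102*t + 60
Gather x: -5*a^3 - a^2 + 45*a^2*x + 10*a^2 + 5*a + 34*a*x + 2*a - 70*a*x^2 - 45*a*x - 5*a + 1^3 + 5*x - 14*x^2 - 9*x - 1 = -5*a^3 + 9*a^2 + 2*a + x^2*(-70*a - 14) + x*(45*a^2 - 11*a - 4)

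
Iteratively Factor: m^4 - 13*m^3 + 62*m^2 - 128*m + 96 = (m - 4)*(m^3 - 9*m^2 + 26*m - 24) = (m - 4)^2*(m^2 - 5*m + 6) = (m - 4)^2*(m - 3)*(m - 2)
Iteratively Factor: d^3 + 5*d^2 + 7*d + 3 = (d + 3)*(d^2 + 2*d + 1) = (d + 1)*(d + 3)*(d + 1)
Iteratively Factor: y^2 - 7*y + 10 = (y - 5)*(y - 2)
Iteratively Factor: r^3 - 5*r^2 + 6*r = (r - 2)*(r^2 - 3*r) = (r - 3)*(r - 2)*(r)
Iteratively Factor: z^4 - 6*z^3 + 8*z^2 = (z)*(z^3 - 6*z^2 + 8*z) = z*(z - 2)*(z^2 - 4*z) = z*(z - 4)*(z - 2)*(z)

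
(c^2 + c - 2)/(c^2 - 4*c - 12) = (c - 1)/(c - 6)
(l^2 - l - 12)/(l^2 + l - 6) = (l - 4)/(l - 2)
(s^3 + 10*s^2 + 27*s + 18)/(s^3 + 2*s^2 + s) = (s^2 + 9*s + 18)/(s*(s + 1))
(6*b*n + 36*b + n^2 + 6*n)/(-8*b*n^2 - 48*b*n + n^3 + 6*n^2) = (-6*b - n)/(n*(8*b - n))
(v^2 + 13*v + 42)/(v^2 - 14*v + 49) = (v^2 + 13*v + 42)/(v^2 - 14*v + 49)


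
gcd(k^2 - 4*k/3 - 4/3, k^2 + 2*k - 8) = k - 2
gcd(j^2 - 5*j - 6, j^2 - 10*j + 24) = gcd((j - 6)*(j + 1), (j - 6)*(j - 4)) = j - 6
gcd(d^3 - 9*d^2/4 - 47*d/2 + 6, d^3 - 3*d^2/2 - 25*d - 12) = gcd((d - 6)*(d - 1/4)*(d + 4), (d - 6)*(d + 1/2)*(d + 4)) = d^2 - 2*d - 24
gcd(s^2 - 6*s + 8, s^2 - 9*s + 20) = s - 4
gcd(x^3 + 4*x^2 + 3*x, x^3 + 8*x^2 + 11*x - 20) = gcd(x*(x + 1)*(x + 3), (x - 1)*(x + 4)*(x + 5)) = 1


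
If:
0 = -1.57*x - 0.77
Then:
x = -0.49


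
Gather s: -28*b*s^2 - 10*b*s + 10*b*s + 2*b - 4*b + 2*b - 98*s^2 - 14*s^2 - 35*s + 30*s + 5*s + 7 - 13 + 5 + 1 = s^2*(-28*b - 112)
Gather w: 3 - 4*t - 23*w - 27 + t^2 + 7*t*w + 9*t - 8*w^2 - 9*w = t^2 + 5*t - 8*w^2 + w*(7*t - 32) - 24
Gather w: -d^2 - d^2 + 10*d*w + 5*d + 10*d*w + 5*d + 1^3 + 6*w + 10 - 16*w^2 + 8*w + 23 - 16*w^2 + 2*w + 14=-2*d^2 + 10*d - 32*w^2 + w*(20*d + 16) + 48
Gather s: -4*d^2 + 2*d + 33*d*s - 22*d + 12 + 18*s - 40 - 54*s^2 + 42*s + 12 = -4*d^2 - 20*d - 54*s^2 + s*(33*d + 60) - 16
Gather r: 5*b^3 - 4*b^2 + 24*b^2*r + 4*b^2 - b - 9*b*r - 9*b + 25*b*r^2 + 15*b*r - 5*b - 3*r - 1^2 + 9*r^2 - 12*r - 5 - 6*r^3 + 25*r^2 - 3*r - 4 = 5*b^3 - 15*b - 6*r^3 + r^2*(25*b + 34) + r*(24*b^2 + 6*b - 18) - 10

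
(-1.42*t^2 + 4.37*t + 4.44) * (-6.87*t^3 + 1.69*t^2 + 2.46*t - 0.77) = 9.7554*t^5 - 32.4217*t^4 - 26.6107*t^3 + 19.3472*t^2 + 7.5575*t - 3.4188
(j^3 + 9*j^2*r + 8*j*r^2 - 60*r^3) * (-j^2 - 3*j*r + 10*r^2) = -j^5 - 12*j^4*r - 25*j^3*r^2 + 126*j^2*r^3 + 260*j*r^4 - 600*r^5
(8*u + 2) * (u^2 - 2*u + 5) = 8*u^3 - 14*u^2 + 36*u + 10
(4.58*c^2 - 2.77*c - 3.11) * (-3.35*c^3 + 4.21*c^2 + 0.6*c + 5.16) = -15.343*c^5 + 28.5613*c^4 + 1.5048*c^3 + 8.8777*c^2 - 16.1592*c - 16.0476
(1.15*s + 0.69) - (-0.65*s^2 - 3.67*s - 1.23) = 0.65*s^2 + 4.82*s + 1.92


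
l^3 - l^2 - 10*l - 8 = (l - 4)*(l + 1)*(l + 2)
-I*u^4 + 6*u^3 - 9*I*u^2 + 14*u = u*(u - 2*I)*(u + 7*I)*(-I*u + 1)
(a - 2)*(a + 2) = a^2 - 4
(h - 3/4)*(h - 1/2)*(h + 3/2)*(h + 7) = h^4 + 29*h^3/4 + h^2/4 - 159*h/16 + 63/16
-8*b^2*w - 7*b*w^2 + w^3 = w*(-8*b + w)*(b + w)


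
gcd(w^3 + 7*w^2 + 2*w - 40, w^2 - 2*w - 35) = w + 5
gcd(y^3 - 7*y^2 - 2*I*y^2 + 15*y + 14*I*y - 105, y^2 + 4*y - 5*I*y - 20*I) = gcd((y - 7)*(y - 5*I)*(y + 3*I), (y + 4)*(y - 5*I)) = y - 5*I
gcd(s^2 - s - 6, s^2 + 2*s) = s + 2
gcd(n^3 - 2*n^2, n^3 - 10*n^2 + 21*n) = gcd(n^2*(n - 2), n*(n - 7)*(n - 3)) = n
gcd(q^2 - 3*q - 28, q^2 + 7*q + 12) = q + 4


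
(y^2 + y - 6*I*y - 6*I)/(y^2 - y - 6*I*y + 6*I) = (y + 1)/(y - 1)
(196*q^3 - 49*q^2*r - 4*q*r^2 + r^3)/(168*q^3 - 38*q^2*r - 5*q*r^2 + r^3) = (7*q + r)/(6*q + r)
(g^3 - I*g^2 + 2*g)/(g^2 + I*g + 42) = g*(g^2 - I*g + 2)/(g^2 + I*g + 42)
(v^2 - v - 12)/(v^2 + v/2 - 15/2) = 2*(v - 4)/(2*v - 5)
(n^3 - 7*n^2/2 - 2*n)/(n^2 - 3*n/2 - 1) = n*(n - 4)/(n - 2)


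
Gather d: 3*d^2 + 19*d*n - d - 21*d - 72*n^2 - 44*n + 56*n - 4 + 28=3*d^2 + d*(19*n - 22) - 72*n^2 + 12*n + 24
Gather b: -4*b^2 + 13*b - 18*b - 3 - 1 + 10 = -4*b^2 - 5*b + 6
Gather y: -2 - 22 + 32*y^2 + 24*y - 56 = 32*y^2 + 24*y - 80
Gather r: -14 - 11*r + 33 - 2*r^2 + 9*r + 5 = -2*r^2 - 2*r + 24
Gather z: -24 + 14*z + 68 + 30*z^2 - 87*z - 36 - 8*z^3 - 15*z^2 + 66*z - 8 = -8*z^3 + 15*z^2 - 7*z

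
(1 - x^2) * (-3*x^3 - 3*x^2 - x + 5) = 3*x^5 + 3*x^4 - 2*x^3 - 8*x^2 - x + 5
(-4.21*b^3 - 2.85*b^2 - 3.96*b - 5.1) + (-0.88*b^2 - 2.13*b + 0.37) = -4.21*b^3 - 3.73*b^2 - 6.09*b - 4.73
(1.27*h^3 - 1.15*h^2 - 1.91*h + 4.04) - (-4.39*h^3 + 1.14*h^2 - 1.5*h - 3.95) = 5.66*h^3 - 2.29*h^2 - 0.41*h + 7.99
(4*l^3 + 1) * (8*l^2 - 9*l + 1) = 32*l^5 - 36*l^4 + 4*l^3 + 8*l^2 - 9*l + 1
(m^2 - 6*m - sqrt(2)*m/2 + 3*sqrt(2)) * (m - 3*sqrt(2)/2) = m^3 - 6*m^2 - 2*sqrt(2)*m^2 + 3*m/2 + 12*sqrt(2)*m - 9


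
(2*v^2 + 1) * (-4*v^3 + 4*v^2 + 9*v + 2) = -8*v^5 + 8*v^4 + 14*v^3 + 8*v^2 + 9*v + 2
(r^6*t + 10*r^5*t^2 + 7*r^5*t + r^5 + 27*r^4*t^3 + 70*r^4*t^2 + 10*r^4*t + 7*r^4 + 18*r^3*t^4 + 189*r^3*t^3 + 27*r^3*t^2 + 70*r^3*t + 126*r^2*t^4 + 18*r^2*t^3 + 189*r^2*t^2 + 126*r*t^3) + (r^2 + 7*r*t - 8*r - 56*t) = r^6*t + 10*r^5*t^2 + 7*r^5*t + r^5 + 27*r^4*t^3 + 70*r^4*t^2 + 10*r^4*t + 7*r^4 + 18*r^3*t^4 + 189*r^3*t^3 + 27*r^3*t^2 + 70*r^3*t + 126*r^2*t^4 + 18*r^2*t^3 + 189*r^2*t^2 + r^2 + 126*r*t^3 + 7*r*t - 8*r - 56*t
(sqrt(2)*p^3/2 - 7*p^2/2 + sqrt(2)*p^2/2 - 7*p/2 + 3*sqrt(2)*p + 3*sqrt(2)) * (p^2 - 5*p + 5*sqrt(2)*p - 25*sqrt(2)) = sqrt(2)*p^5/2 - 2*sqrt(2)*p^4 + 3*p^4/2 - 17*sqrt(2)*p^3 - 6*p^3 + 45*p^2/2 + 58*sqrt(2)*p^2 - 120*p + 145*sqrt(2)*p/2 - 150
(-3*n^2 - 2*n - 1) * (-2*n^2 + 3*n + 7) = 6*n^4 - 5*n^3 - 25*n^2 - 17*n - 7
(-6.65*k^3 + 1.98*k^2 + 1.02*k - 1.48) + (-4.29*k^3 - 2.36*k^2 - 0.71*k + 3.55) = -10.94*k^3 - 0.38*k^2 + 0.31*k + 2.07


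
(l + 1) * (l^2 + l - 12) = l^3 + 2*l^2 - 11*l - 12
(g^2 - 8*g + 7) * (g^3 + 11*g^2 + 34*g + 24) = g^5 + 3*g^4 - 47*g^3 - 171*g^2 + 46*g + 168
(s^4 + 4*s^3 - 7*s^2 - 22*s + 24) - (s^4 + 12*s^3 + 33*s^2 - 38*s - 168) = -8*s^3 - 40*s^2 + 16*s + 192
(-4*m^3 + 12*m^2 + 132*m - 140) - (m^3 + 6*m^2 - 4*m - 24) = -5*m^3 + 6*m^2 + 136*m - 116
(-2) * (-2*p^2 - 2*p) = 4*p^2 + 4*p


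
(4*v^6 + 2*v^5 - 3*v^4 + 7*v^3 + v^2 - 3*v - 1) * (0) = 0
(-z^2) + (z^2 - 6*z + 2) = 2 - 6*z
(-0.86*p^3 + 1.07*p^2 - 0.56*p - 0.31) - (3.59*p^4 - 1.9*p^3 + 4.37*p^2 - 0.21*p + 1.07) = -3.59*p^4 + 1.04*p^3 - 3.3*p^2 - 0.35*p - 1.38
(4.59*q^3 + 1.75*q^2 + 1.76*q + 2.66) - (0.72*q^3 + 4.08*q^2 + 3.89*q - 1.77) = 3.87*q^3 - 2.33*q^2 - 2.13*q + 4.43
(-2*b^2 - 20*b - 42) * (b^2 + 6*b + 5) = -2*b^4 - 32*b^3 - 172*b^2 - 352*b - 210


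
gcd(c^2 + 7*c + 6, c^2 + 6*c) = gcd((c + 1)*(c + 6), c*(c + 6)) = c + 6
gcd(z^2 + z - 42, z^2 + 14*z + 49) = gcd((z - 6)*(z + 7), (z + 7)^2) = z + 7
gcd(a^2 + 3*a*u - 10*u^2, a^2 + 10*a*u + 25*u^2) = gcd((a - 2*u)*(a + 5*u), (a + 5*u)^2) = a + 5*u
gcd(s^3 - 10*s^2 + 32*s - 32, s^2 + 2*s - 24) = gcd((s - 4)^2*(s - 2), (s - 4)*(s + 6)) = s - 4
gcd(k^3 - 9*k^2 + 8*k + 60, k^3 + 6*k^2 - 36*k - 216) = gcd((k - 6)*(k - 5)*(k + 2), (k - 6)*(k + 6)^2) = k - 6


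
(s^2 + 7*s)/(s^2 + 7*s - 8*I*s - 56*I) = s/(s - 8*I)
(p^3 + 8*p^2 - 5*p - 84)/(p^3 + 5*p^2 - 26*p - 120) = (p^2 + 4*p - 21)/(p^2 + p - 30)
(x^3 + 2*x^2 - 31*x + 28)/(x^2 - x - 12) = (x^2 + 6*x - 7)/(x + 3)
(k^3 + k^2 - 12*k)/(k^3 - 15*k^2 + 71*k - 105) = k*(k + 4)/(k^2 - 12*k + 35)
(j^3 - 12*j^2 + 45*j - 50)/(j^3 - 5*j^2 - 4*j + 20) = (j - 5)/(j + 2)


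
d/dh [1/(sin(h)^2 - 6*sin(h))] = 2*(3 - sin(h))*cos(h)/((sin(h) - 6)^2*sin(h)^2)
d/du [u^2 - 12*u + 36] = 2*u - 12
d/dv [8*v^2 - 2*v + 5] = 16*v - 2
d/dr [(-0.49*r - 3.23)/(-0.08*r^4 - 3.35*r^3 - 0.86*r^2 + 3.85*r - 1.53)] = (-0.1176*r^4 - 4.3166*r^3 - 32.8829*r^2 - 5.5556*r + 13.1852)/(0.0064*r^8 + 0.536*r^7 + 11.3601*r^6 + 5.146*r^5 - 24.8106*r^4 + 3.629*r^3 + 17.4541*r^2 - 11.781*r + 2.3409)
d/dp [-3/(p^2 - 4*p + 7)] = 6*(p - 2)/(p^2 - 4*p + 7)^2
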